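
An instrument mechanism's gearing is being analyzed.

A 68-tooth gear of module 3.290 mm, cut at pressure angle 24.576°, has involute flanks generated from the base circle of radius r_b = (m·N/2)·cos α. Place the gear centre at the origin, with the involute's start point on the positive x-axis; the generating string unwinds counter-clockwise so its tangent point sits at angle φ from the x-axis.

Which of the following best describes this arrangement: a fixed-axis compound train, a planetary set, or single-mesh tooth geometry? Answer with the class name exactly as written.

single-mesh tooth geometry

single-mesh involute tooth geometry (68T wheel at module 3.290)
classification: single-mesh tooth geometry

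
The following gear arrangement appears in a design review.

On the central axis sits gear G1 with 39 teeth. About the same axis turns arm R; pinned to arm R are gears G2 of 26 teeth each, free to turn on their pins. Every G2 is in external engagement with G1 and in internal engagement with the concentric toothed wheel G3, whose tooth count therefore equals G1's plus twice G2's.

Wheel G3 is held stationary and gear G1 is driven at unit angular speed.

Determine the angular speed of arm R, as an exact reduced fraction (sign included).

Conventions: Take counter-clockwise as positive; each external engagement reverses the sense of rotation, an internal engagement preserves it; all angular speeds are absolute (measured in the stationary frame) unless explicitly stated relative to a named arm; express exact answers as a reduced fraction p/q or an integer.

3/10

recognized (axles ride arm R): planetary set, 39/26/91 teeth
ring teeth: 39 + 2·26 = 91
39(ω_sun−ω_arm) = −91(ω_ring−ω_arm),  ω_ring = 0, ω_sun = 1
39(1−ω_arm) = −91(0−ω_arm)  ⇒  130·ω_arm = 39  ⇒  ω_arm = 3/10
exact speed ratio = 3/10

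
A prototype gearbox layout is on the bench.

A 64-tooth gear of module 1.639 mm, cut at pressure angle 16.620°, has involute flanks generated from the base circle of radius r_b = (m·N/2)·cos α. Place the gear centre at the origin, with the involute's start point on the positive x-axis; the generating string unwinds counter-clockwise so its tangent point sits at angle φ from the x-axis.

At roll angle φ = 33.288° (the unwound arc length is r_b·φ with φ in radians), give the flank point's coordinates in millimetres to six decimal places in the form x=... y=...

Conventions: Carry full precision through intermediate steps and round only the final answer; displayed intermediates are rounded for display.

x=58.036369 y=3.175694

topology: single-mesh involute geometry — m = 1.639, N = 64
pitch radius r_p = m·N/2 = 1.639·64/2 = 52.448000
base radius r_b = r_p·cos α = 52.448000·cos 16.620° = 50.256869
roll angle φ = 33.288° = 0.58098520 rad
x = r_b·(cos φ + φ·sin φ) = 58.036369
y = r_b·(sin φ − φ·cos φ) = 3.175694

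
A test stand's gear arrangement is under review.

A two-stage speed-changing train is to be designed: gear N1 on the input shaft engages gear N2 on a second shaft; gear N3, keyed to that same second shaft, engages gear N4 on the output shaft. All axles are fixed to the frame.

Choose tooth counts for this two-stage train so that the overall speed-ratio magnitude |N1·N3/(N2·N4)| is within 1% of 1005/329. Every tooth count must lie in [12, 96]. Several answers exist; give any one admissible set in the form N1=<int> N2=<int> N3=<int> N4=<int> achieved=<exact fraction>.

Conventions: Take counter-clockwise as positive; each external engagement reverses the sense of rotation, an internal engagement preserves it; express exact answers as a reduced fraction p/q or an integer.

design class (target 1005/329): fixed-axis compound train
target = 1005/329 in lowest terms: an exact hit needs N1·N3 = k·1005 and N2·N4 = k·329 for one integer k, every count in [12, 96]; additionally prefer no 1:1 stage (N1 ≠ N2, N3 ≠ N4)
k = 1: no 1:1-free in-range split of k·1005 and k·329 into factor pairs; take k = 2
k = 2: N1·N3 = 2010 = 30·67, N2·N4 = 658 = 14·47
achieved = 30·67/(14·47) = 1005/329; |achieved − target| = 0 ≤ 201/6580 ✓

N1=30 N2=14 N3=67 N4=47 achieved=1005/329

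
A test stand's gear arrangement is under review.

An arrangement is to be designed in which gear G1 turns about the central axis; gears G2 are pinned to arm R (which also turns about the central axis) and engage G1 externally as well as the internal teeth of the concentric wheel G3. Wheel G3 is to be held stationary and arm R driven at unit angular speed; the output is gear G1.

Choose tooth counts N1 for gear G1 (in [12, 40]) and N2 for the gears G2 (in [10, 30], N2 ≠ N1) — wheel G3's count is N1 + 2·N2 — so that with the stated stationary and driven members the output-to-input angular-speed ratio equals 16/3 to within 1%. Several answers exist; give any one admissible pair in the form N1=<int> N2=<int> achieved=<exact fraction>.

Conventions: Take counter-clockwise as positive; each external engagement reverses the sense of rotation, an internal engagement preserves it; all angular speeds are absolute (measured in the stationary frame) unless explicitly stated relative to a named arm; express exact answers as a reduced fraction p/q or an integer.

N1=12 N2=20 achieved=16/3

planetary set to be sized for 16/3 (Willis relation)
Willis with ω_ring = 0: ω_sun/ω_arm = (N1+N3)/N1; set equal to 16/3  ⇒  N3/N1 = 16/3 − 1 = 13/3
N3 = N1 + 2·N2  ⇒  N2/N1 = (N3/N1 − 1)/2 = (13/3 − 1)/2 = 5/3
smallest multiple with N1 ≥ 12 and N2 ≥ 10: k = 4  ⇒  N1 = 4·3 = 12, N2 = 4·5 = 20 (N1 ≤ 40, N2 ≤ 30, N2 ≠ N1 ✓), N3 = 12 + 2·20 = 52
check: (N1+N3)/N1 with N1 = 12, N3 = 52 gives 16/3; |achieved − target| = 0 ≤ 4/75 ✓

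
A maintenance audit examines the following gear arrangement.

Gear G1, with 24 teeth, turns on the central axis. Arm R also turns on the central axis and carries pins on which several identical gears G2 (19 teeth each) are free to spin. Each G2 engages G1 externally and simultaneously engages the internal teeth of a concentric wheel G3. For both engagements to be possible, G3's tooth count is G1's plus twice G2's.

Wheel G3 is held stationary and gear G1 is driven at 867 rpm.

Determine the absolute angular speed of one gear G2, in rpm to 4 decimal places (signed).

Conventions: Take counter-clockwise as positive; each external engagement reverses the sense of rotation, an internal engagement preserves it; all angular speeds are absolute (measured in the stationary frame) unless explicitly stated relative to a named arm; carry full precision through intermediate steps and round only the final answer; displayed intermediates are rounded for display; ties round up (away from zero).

-547.5789 rpm

recognized (axles ride arm R): planetary set, 24/19/62 teeth
normalise by the input: solve with ω_sun = 1, then scale by 867 rpm
ring teeth: 24 + 2·19 = 62
24(ω_sun−ω_arm) = −62(ω_ring−ω_arm),  ω_ring = 0, ω_sun = 1
24(1−ω_arm) = −62(0−ω_arm)  ⇒  86·ω_arm = 24  ⇒  ω_arm = 12/43
sun–planet mesh: 24·(1−12/43) = −19·(ω_p−ω_arm)  ⇒  ω_p−ω_arm = -744/817
ω_p = 12/43 − 744/817 = -12/19
scale: ω_p = -12/19 × 867 rpm = -547.5789 rpm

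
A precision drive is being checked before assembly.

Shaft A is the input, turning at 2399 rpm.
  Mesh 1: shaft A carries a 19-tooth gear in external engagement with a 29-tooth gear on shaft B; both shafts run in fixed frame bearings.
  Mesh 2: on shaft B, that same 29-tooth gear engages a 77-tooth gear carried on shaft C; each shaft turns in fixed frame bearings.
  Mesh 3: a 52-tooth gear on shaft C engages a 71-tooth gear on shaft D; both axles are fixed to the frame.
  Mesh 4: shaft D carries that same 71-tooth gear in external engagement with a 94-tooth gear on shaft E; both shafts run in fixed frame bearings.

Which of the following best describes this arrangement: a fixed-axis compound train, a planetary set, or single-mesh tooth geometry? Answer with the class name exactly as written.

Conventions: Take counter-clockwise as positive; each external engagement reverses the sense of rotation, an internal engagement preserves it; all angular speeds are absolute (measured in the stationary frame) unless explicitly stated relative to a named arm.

fixed-axis compound train

class = fixed-axis compound train [4 meshes; 4 ratios multiply, 4 sense flips]
classification: fixed-axis compound train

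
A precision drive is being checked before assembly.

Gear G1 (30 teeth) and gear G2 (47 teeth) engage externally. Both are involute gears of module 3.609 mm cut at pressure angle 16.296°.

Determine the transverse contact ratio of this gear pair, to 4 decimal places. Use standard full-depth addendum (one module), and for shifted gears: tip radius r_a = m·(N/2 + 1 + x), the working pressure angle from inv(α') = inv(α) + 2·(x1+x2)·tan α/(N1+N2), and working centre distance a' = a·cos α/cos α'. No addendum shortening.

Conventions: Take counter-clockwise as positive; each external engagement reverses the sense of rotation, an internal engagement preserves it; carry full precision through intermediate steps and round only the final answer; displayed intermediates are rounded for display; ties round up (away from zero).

1.9040

class = single-mesh tooth geometry [involute pair 30T × 47T, m = 3.609]
base radii: r_b1 = 51.960120, r_b2 = 81.404188
tip radii: r_a1 = 57.744000, r_a2 = 88.420500
no profile shift: α' = α, a' = a
action lengths: √(r_a1²−r_b1²) = 25.189590, √(r_a2²−r_b2²) = 34.518734
base pitch p_b = π·m·cos α = 10.882502
CR = (25.189590 + 34.518734 − 138.946500·sin 16.29600°)/10.882502 = 1.903972
contact ratio ≈ 1.9040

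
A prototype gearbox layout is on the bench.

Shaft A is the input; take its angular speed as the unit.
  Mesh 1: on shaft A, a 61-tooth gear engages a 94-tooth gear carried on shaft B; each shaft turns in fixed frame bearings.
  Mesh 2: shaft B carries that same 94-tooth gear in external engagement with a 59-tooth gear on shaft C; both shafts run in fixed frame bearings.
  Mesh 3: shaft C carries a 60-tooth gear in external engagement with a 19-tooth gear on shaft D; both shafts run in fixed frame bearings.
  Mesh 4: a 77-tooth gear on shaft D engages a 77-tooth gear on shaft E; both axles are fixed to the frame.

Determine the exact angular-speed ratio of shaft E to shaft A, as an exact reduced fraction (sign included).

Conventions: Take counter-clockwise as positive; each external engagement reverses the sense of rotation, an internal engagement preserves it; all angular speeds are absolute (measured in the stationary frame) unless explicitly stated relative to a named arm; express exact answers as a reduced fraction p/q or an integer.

class = fixed-axis compound train [4 meshes; 4 ratios multiply, 4 sense flips]
mesh 1 [61T→94T]: running ratio 61/94, sense −
mesh 2 [94T→59T]: running ratio 61/59, sense +
mesh 3 [60T→19T]: running ratio 3660/1121, sense −
mesh 4 [77T→77T]: running ratio 3660/1121, sense +
ω_out/ω_in = 3660/1121

3660/1121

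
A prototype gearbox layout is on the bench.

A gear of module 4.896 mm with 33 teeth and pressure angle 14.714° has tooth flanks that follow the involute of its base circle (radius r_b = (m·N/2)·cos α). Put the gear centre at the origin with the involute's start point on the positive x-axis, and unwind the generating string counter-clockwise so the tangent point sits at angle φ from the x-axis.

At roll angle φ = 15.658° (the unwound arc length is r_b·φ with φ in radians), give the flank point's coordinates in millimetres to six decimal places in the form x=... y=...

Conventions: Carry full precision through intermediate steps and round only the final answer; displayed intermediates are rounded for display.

topology: single-mesh involute geometry — m = 4.896, N = 33
pitch radius r_p = m·N/2 = 4.896·33/2 = 80.784000
base radius r_b = r_p·cos α = 80.784000·cos 14.714° = 78.134747
roll angle φ = 15.658° = 0.27328365 rad
x = r_b·(cos φ + φ·sin φ) = 80.998202
y = r_b·(sin φ − φ·cos φ) = 0.527615

x=80.998202 y=0.527615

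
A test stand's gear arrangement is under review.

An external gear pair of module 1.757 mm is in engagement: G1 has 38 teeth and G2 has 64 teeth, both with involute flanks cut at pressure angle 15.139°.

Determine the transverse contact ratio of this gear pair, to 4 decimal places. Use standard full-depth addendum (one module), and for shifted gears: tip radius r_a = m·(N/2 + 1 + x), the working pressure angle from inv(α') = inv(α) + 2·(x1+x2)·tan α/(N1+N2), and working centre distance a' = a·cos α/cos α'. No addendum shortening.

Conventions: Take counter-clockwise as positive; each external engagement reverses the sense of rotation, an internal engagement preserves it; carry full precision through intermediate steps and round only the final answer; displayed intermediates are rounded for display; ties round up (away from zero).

2.0673

single-mesh involute tooth geometry (38T engaging 64T at module 1.757)
base radii: r_b1 = 32.224446, r_b2 = 54.272751
tip radii: r_a1 = 35.140000, r_a2 = 57.981000
no profile shift: α' = α, a' = a
action lengths: √(r_a1²−r_b1²) = 14.014446, √(r_a2²−r_b2²) = 20.402570
base pitch p_b = π·m·cos α = 5.328215
CR = (14.014446 + 20.402570 − 89.607000·sin 15.13900°)/5.328215 = 2.067316
contact ratio ≈ 2.0673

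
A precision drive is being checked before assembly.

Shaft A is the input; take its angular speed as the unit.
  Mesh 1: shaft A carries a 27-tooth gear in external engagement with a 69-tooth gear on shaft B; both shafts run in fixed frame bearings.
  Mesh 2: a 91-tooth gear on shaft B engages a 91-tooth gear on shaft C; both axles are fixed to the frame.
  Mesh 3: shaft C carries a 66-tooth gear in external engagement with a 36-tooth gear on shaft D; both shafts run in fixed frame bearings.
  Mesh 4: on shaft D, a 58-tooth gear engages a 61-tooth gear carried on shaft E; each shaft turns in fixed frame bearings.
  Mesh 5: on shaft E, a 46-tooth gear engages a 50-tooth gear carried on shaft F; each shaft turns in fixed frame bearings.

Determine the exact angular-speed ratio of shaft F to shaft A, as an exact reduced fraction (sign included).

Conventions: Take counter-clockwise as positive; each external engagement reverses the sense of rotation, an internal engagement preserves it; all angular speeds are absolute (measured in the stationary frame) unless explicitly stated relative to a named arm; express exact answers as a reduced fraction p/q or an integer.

class = fixed-axis compound train [5 meshes; 5 ratios multiply, 5 sense flips]
mesh 1 [27T→69T]: running ratio 9/23, sense −
mesh 2 [91T→91T]: running ratio 9/23, sense +
mesh 3 [66T→36T]: running ratio 33/46, sense −
mesh 4 [58T→61T]: running ratio 957/1403, sense +
mesh 5 [46T→50T]: running ratio 957/1525, sense −
ω_out/ω_in = -957/1525

-957/1525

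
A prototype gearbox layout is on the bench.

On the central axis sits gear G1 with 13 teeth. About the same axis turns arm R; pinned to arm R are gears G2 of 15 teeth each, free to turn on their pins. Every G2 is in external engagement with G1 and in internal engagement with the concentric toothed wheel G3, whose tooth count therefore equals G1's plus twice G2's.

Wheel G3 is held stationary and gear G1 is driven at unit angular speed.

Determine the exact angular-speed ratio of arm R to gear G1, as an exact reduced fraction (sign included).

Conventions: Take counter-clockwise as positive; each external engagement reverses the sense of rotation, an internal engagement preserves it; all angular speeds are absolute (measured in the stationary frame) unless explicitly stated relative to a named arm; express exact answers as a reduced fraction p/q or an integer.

planetary set (13T centre, 15T on arm, 43T internal) — Willis relation
ring teeth: 13 + 2·15 = 43
13(ω_sun−ω_arm) = −43(ω_ring−ω_arm),  ω_ring = 0, ω_sun = 1
13(1−ω_arm) = −43(0−ω_arm)  ⇒  56·ω_arm = 13  ⇒  ω_arm = 13/56
ω_out/ω_in = 13/56

13/56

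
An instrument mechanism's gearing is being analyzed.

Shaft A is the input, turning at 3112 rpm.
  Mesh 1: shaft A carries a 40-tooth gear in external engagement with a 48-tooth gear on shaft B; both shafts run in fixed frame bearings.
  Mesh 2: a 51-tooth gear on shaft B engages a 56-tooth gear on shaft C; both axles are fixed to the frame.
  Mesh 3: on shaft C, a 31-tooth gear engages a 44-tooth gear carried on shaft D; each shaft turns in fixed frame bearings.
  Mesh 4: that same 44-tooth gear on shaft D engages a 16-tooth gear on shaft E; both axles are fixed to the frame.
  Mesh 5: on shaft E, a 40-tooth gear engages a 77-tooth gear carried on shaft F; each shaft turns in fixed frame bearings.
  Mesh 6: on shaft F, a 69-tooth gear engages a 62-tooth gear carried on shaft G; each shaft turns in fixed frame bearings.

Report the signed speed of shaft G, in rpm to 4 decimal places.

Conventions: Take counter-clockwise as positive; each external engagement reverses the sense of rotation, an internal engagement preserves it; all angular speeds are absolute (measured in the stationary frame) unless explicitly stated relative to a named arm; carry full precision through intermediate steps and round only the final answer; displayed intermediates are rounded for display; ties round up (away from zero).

+2645.5067 rpm

6-mesh fixed-axis compound train (all bearings frame-fixed)
mesh 1 [40T→48T]: ω = 3112.0000×40/48 = 2593.3333 rpm, sense flips to −
mesh 2 [51T→56T]: ω = 2593.3333×51/56 = 2361.7857 rpm, sense flips to +
mesh 3 [31T→44T]: ω = 2361.7857×31/44 = 1663.9854 rpm, sense flips to −
mesh 4 [44T→16T]: ω = 1663.9854×44/16 = 4575.9598 rpm, sense flips to +
mesh 5 [40T→77T]: ω = 4575.9598×40/77 = 2377.1220 rpm, sense flips to −
mesh 6 [69T→62T]: ω = 2377.1220×69/62 = 2645.5067 rpm, sense flips to +
signed output speed = +2645.5067 rpm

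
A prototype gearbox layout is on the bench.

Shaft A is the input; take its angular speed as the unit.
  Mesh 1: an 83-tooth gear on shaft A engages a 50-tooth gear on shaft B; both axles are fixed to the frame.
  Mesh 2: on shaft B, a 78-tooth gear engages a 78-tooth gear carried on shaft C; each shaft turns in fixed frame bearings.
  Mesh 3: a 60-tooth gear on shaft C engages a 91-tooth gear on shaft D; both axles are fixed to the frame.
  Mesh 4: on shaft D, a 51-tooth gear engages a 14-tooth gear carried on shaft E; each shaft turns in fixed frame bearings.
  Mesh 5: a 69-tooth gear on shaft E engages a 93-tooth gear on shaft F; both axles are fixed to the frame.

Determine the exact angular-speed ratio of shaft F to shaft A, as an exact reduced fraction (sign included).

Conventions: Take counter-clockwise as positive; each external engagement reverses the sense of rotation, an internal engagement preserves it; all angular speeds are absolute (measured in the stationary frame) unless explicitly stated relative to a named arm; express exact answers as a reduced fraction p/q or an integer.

class = fixed-axis compound train [5 meshes; 5 ratios multiply, 5 sense flips]
mesh 1 [83T→50T]: running ratio 83/50, sense −
mesh 2 [78T→78T]: running ratio 83/50, sense +
mesh 3 [60T→91T]: running ratio 498/455, sense −
mesh 4 [51T→14T]: running ratio 12699/3185, sense +
mesh 5 [69T→93T]: running ratio 292077/98735, sense −
ω_out/ω_in = -292077/98735

-292077/98735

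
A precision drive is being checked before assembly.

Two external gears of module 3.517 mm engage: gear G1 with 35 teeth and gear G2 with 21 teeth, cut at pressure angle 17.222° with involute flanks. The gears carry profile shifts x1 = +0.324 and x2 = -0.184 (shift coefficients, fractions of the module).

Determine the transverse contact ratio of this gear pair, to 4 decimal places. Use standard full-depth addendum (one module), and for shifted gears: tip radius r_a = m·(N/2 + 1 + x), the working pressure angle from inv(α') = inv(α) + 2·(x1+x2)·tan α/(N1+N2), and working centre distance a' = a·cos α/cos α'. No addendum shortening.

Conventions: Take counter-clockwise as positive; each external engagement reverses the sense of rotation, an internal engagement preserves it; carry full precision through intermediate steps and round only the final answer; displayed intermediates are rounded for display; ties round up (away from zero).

class = single-mesh tooth geometry [involute pair 35T × 21T, m = 3.517]
base radii: r_b1 = 58.788002, r_b2 = 35.272801
tip radii: r_a1 = 66.204008, r_a2 = 39.798372
inv(α') = inv(17.222°) + 2·(+0.324-0.184)·tan α/(35+21) = 0.01094178  ⇒  α' = 18.09785°
a' = a·cos α / cos α' = 98.4760·cos 17.222°/cos 18.09785° = 98.956439
action lengths: √(r_a1²−r_b1²) = 30.445713, √(r_a2²−r_b2²) = 18.432034
base pitch p_b = π·m·cos α = 10.553597
CR = (30.445713 + 18.432034 − 98.956439·sin 18.09785°)/10.553597 = 1.718640
contact ratio ≈ 1.7186

1.7186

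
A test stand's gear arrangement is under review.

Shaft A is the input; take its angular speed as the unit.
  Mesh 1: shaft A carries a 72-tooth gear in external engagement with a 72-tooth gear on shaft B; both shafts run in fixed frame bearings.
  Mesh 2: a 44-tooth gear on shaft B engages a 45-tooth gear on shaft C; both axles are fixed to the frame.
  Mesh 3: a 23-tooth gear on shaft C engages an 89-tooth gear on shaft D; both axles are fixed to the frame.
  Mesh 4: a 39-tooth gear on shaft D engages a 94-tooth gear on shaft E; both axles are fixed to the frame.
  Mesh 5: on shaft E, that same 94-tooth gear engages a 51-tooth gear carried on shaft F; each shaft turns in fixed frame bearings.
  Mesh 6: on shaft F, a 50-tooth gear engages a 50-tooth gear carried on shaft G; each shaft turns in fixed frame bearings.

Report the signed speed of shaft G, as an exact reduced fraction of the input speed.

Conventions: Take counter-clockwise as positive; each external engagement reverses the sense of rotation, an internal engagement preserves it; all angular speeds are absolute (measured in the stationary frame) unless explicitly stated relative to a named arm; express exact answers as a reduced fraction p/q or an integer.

13156/68085

6-mesh fixed-axis compound train (all bearings frame-fixed)
mesh 1 [72T→72T]: |ω|/ω_in = 1×72/72 = 1, sense flips to −
mesh 2 [44T→45T]: |ω|/ω_in = 1×44/45 = 44/45, sense flips to +
mesh 3 [23T→89T]: |ω|/ω_in = (44/45)×23/89 = 1012/4005, sense flips to −
mesh 4 [39T→94T]: |ω|/ω_in = (1012/4005)×39/94 = 6578/62745, sense flips to +
mesh 5 [94T→51T]: |ω|/ω_in = (6578/62745)×94/51 = 13156/68085, sense flips to −
mesh 6 [50T→50T]: |ω|/ω_in = (13156/68085)×50/50 = 13156/68085, sense flips to +
signed output speed (× input speed) = 13156/68085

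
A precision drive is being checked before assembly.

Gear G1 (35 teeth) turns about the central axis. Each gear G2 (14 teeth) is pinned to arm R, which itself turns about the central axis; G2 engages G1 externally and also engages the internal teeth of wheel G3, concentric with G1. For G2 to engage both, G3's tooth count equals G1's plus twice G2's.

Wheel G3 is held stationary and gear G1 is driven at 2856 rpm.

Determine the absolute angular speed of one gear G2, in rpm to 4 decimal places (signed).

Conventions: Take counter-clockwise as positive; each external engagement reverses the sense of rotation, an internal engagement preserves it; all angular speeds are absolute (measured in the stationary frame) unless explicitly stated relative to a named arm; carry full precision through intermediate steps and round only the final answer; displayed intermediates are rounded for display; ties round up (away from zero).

topology: planetary set — G1 35T / G2 14T / G3 63T, arm = carrier (Willis)
normalise by the input: solve with ω_sun = 1, then scale by 2856 rpm
ring teeth: 35 + 2·14 = 63
35(ω_sun−ω_arm) = −63(ω_ring−ω_arm),  ω_ring = 0, ω_sun = 1
35(1−ω_arm) = −63(0−ω_arm)  ⇒  98·ω_arm = 35  ⇒  ω_arm = 5/14
sun–planet mesh: 35·(1−5/14) = −14·(ω_p−ω_arm)  ⇒  ω_p−ω_arm = -45/28
ω_p = 5/14 − 45/28 = -5/4
scale: ω_p = -5/4 × 2856 rpm = -3570.0000 rpm

-3570.0000 rpm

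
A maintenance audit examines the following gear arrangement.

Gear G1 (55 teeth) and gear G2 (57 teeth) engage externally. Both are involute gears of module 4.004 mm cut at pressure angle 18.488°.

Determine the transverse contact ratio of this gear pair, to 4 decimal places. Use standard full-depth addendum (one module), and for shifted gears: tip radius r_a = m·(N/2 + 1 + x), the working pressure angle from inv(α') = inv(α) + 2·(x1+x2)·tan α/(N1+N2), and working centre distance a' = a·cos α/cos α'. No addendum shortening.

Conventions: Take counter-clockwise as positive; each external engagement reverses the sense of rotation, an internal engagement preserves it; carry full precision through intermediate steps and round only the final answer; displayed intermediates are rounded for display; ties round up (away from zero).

1.8633

topology: single-mesh involute geometry — m = 4.004, 55T/57T pair
base radii: r_b1 = 104.427233, r_b2 = 108.224587
tip radii: r_a1 = 114.114000, r_a2 = 118.118000
no profile shift: α' = α, a' = a
action lengths: √(r_a1²−r_b1²) = 46.010412, √(r_a2²−r_b2²) = 47.321250
base pitch p_b = π·m·cos α = 11.929739
CR = (46.010412 + 47.321250 − 224.224000·sin 18.48800°)/11.929739 = 1.863316
contact ratio ≈ 1.8633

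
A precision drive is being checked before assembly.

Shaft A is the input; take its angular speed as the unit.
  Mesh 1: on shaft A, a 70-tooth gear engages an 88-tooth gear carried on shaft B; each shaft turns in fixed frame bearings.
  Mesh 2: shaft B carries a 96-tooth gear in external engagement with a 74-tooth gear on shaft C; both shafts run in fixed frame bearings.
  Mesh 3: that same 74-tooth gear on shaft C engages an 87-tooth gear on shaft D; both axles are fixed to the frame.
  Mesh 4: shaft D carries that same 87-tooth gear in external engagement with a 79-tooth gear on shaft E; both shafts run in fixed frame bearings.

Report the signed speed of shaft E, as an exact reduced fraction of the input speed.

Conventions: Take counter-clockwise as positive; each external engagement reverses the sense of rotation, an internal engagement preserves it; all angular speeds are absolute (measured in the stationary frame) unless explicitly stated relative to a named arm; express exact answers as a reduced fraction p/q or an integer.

840/869

4-mesh fixed-axis compound train (all bearings frame-fixed)
mesh 1 [70T→88T]: |ω|/ω_in = 1×70/88 = 35/44, sense flips to −
mesh 2 [96T→74T]: |ω|/ω_in = (35/44)×96/74 = 420/407, sense flips to +
mesh 3 [74T→87T]: |ω|/ω_in = (420/407)×74/87 = 280/319, sense flips to −
mesh 4 [87T→79T]: |ω|/ω_in = (280/319)×87/79 = 840/869, sense flips to +
signed output speed (× input speed) = 840/869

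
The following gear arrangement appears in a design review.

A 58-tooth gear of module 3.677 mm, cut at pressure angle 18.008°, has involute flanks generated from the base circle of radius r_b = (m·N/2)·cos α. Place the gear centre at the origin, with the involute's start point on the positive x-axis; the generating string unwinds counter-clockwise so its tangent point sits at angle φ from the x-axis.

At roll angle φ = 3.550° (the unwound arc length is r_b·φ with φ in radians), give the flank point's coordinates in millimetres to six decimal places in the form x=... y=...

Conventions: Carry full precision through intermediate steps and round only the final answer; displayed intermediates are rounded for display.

topology: single-mesh involute geometry — m = 3.677, N = 58
pitch radius r_p = m·N/2 = 3.677·58/2 = 106.633000
base radius r_b = r_p·cos α = 106.633000·cos 18.008° = 101.409408
roll angle φ = 3.550° = 0.06195919 rad
x = r_b·(cos φ + φ·sin φ) = 101.603873
y = r_b·(sin φ − φ·cos φ) = 0.008037

x=101.603873 y=0.008037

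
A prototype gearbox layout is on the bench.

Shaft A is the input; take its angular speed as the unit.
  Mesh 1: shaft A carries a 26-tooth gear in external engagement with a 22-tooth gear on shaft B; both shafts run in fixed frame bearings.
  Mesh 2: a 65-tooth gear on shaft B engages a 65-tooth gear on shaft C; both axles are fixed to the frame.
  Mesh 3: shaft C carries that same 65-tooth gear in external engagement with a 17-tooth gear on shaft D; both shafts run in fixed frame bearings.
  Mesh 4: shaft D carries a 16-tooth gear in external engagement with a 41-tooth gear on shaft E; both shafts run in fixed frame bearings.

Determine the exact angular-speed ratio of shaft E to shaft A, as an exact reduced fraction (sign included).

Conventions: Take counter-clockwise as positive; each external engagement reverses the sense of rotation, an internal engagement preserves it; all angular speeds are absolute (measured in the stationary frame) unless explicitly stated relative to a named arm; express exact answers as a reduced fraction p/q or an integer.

13520/7667

class = fixed-axis compound train [4 meshes; 4 ratios multiply, 4 sense flips]
mesh 1 [26T→22T]: running ratio 13/11, sense −
mesh 2 [65T→65T]: running ratio 13/11, sense +
mesh 3 [65T→17T]: running ratio 845/187, sense −
mesh 4 [16T→41T]: running ratio 13520/7667, sense +
ω_out/ω_in = 13520/7667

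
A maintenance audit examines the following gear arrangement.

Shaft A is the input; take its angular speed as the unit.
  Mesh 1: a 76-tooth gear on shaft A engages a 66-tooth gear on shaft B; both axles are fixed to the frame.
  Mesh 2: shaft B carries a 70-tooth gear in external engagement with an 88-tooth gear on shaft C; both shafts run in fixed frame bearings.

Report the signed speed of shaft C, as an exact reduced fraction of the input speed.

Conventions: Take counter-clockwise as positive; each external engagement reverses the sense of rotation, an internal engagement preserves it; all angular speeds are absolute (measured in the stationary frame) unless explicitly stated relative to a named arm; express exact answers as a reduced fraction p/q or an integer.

665/726

2-mesh fixed-axis compound train (all bearings frame-fixed)
mesh 1 [76T→66T]: |ω|/ω_in = 1×76/66 = 38/33, sense flips to −
mesh 2 [70T→88T]: |ω|/ω_in = (38/33)×70/88 = 665/726, sense flips to +
signed output speed (× input speed) = 665/726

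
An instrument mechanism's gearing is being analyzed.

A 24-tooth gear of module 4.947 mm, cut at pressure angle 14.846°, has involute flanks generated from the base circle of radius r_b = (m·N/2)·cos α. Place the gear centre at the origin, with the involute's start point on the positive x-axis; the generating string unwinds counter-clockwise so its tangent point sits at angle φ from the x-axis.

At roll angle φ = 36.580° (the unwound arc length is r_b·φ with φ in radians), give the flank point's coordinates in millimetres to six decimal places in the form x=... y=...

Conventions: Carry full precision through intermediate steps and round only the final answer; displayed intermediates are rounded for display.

x=67.912038 y=4.777641

single-mesh involute tooth geometry (24T wheel at module 4.947)
pitch radius r_p = m·N/2 = 4.947·24/2 = 59.364000
base radius r_b = r_p·cos α = 59.364000·cos 14.846° = 57.382310
roll angle φ = 36.580° = 0.63844144 rad
x = r_b·(cos φ + φ·sin φ) = 67.912038
y = r_b·(sin φ − φ·cos φ) = 4.777641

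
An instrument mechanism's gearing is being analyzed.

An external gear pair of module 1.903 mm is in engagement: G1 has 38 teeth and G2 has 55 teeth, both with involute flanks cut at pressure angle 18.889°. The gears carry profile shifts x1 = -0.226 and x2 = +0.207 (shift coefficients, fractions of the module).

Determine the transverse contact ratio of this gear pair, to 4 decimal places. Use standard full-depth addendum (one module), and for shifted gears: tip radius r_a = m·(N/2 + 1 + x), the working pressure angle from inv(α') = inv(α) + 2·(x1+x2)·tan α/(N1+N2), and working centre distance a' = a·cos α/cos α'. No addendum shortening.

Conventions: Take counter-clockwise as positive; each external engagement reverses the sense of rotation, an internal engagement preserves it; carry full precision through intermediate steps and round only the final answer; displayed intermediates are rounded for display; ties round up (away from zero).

recognized (one external pair, fixed centres): single-mesh tooth geometry, m = 1.903, N1 = 38, N2 = 55
base radii: r_b1 = 34.209856, r_b2 = 49.514266
tip radii: r_a1 = 37.629922, r_a2 = 54.629421
inv(α') = inv(18.889°) + 2·(-0.226+0.207)·tan α/(38+55) = 0.01234700  ⇒  α' = 18.82031°
a' = a·cos α / cos α' = 88.4895·cos 18.889°/cos 18.82031° = 88.453280
action lengths: √(r_a1²−r_b1²) = 15.674717, √(r_a2²−r_b2²) = 23.080536
base pitch p_b = π·m·cos α = 5.656496
CR = (15.674717 + 23.080536 − 88.453280·sin 18.82031°)/5.656496 = 1.806793
contact ratio ≈ 1.8068

1.8068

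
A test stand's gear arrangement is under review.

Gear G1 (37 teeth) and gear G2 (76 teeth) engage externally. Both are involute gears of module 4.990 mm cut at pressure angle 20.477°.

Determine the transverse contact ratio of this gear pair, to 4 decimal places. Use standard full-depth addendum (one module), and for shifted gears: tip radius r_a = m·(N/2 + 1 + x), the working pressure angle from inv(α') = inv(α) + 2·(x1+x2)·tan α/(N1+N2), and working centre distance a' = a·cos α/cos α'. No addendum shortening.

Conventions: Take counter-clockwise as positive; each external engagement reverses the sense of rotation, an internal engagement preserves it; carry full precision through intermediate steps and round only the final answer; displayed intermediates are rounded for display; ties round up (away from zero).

class = single-mesh tooth geometry [involute pair 37T × 76T, m = 4.990]
base radii: r_b1 = 86.481864, r_b2 = 177.638423
tip radii: r_a1 = 97.305000, r_a2 = 194.610000
no profile shift: α' = α, a' = a
action lengths: √(r_a1²−r_b1²) = 44.599890, √(r_a2²−r_b2²) = 79.483600
base pitch p_b = π·m·cos α = 14.685989
CR = (44.599890 + 79.483600 − 281.935000·sin 20.47700°)/14.685989 = 1.733202
contact ratio ≈ 1.7332

1.7332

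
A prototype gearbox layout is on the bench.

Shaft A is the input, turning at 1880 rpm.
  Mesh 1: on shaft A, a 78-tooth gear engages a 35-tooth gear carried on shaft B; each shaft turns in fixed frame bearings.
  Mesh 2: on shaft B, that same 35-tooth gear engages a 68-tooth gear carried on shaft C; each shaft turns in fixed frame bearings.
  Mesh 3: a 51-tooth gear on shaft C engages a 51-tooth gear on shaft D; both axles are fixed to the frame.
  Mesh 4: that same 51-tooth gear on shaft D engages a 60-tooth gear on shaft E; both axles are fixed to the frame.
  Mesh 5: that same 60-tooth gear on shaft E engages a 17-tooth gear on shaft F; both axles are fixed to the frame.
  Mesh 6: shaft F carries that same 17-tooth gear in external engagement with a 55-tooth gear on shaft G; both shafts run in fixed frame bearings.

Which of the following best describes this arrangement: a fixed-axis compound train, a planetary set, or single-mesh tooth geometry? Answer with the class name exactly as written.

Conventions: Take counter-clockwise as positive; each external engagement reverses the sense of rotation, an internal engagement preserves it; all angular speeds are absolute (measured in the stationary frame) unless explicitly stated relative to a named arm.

topology: fixed-axis compound train — 6 meshes, A→G
classification: fixed-axis compound train

fixed-axis compound train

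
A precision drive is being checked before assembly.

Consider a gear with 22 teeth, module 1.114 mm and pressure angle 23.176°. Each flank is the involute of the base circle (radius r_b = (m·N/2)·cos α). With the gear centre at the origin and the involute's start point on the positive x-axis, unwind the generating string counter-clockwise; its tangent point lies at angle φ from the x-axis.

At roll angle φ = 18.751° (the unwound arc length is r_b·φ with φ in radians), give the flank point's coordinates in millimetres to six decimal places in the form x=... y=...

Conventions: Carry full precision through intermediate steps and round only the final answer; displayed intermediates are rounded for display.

x=11.852314 y=0.130215

single-mesh involute tooth geometry (22T wheel at module 1.114)
pitch radius r_p = m·N/2 = 1.114·22/2 = 12.254000
base radius r_b = r_p·cos α = 12.254000·cos 23.176° = 11.265106
roll angle φ = 18.751° = 0.32726669 rad
x = r_b·(cos φ + φ·sin φ) = 11.852314
y = r_b·(sin φ − φ·cos φ) = 0.130215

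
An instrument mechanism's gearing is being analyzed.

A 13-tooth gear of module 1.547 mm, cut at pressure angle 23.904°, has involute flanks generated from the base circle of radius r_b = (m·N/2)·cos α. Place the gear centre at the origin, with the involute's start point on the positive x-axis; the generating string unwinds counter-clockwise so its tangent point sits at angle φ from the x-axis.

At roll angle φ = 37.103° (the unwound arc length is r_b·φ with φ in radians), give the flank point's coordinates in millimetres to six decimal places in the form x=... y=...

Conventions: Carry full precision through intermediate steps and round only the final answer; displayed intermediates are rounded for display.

x=10.923104 y=0.797761

recognized (one wheel, involute flank): single-mesh tooth geometry, m = 1.547, N = 13
pitch radius r_p = m·N/2 = 1.547·13/2 = 10.055500
base radius r_b = r_p·cos α = 10.055500·cos 23.904° = 9.192996
roll angle φ = 37.103° = 0.64756951 rad
x = r_b·(cos φ + φ·sin φ) = 10.923104
y = r_b·(sin φ − φ·cos φ) = 0.797761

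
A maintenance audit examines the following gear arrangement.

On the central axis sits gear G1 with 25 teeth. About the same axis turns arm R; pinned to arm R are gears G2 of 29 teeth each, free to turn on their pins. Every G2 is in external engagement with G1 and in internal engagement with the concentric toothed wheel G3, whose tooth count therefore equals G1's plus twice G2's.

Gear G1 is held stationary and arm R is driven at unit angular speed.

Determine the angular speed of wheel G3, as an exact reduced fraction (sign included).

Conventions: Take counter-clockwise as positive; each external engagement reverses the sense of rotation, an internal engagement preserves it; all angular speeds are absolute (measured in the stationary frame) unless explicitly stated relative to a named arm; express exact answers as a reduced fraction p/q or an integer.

108/83

topology: planetary set — G1 25T / G2 29T / G3 83T, arm = carrier (Willis)
ring teeth: 25 + 2·29 = 83
25(ω_sun−ω_arm) = −83(ω_ring−ω_arm),  ω_sun = 0, ω_arm = 1
ω_ring = 1 − (25/83)(0−1) = 108/83
exact speed ratio = 108/83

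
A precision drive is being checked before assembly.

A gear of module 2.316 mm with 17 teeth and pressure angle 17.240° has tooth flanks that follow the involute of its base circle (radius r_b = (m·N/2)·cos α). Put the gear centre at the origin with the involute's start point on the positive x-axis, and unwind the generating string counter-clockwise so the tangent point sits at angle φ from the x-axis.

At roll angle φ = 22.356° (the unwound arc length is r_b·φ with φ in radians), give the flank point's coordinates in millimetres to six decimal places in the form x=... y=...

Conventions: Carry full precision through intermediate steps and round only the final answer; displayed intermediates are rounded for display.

class = single-mesh tooth geometry [base-circle involute, m = 2.316, 17T]
pitch radius r_p = m·N/2 = 2.316·17/2 = 19.686000
base radius r_b = r_p·cos α = 19.686000·cos 17.240° = 18.801541
roll angle φ = 22.356° = 0.39018581 rad
x = r_b·(cos φ + φ·sin φ) = 20.178746
y = r_b·(sin φ − φ·cos φ) = 0.366657

x=20.178746 y=0.366657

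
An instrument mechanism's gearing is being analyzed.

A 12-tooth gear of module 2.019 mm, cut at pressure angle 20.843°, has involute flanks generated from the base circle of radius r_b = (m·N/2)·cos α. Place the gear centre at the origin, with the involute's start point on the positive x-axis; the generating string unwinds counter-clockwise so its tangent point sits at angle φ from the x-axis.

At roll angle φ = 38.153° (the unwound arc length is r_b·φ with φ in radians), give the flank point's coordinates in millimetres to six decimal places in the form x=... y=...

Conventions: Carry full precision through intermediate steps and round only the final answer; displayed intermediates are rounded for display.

recognized (one wheel, involute flank): single-mesh tooth geometry, m = 2.019, N = 12
pitch radius r_p = m·N/2 = 2.019·12/2 = 12.114000
base radius r_b = r_p·cos α = 12.114000·cos 20.843° = 11.321247
roll angle φ = 38.153° = 0.66589547 rad
x = r_b·(cos φ + φ·sin φ) = 13.559795
y = r_b·(sin φ − φ·cos φ) = 1.065639

x=13.559795 y=1.065639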